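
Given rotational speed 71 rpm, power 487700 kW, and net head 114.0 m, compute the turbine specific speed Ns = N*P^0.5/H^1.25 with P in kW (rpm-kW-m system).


Ns = 71 * 487700^0.5 / 114.0^1.25 = 133.1078


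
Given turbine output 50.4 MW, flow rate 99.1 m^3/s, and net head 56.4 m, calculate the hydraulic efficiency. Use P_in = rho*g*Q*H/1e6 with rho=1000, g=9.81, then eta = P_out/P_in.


P_in = 1000 * 9.81 * 99.1 * 56.4 / 1e6 = 54.8304 MW
eta = 50.4 / 54.8304 = 0.9192


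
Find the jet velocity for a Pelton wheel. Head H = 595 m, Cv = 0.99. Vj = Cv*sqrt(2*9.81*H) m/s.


Vj = 0.99 * sqrt(2*9.81*595) = 106.9654 m/s


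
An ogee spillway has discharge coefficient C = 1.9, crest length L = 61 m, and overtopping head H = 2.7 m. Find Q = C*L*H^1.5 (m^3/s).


Q = 1.9 * 61 * 2.7^1.5 = 514.1965 m^3/s


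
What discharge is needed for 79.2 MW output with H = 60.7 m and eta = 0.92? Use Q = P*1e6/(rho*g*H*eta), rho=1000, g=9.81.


Q = 79.2 * 1e6 / (1000 * 9.81 * 60.7 * 0.92) = 144.5705 m^3/s


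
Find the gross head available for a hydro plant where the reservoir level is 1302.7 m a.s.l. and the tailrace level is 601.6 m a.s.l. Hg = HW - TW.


Hg = 1302.7 - 601.6 = 701.1000 m


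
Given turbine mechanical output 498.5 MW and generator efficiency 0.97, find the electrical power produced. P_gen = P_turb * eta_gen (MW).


P_gen = 498.5 * 0.97 = 483.5450 MW


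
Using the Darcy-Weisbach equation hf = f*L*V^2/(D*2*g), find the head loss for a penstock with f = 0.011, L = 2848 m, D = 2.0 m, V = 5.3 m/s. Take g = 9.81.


hf = 0.011 * 2848 * 5.3^2 / (2.0 * 2 * 9.81) = 22.4262 m


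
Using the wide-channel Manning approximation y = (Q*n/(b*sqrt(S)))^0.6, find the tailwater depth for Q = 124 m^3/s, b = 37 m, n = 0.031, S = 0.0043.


y = (124 * 0.031 / (37 * 0.0043^0.5))^0.6 = 1.3180 m


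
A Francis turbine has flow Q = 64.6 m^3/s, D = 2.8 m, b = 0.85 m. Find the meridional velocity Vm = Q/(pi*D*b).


Vm = 64.6 / (pi * 2.8 * 0.85) = 8.6398 m/s


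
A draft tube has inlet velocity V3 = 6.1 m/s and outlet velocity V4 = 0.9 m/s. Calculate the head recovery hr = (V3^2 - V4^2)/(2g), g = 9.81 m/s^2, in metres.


hr = (6.1^2 - 0.9^2) / (2*9.81) = 1.8552 m


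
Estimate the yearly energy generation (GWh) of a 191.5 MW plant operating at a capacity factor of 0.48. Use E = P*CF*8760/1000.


E = 191.5 * 0.48 * 8760 / 1000 = 805.2192 GWh


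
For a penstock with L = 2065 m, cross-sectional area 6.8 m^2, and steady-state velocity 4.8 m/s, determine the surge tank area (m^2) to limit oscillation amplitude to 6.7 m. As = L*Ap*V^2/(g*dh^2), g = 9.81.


As = 2065 * 6.8 * 4.8^2 / (9.81 * 6.7^2) = 734.6709 m^2


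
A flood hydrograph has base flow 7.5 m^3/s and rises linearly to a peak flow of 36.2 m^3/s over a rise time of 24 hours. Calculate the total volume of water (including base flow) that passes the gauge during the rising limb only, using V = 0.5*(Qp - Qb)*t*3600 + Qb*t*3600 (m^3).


V = 0.5*(36.2 - 7.5)*24*3600 + 7.5*24*3600 = 1.8878e+06 m^3


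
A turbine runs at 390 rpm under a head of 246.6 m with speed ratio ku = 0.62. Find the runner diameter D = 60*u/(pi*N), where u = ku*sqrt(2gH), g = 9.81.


u = 0.62 * sqrt(2*9.81*246.6) = 43.1259 m/s
D = 60 * 43.1259 / (pi * 390) = 2.1119 m


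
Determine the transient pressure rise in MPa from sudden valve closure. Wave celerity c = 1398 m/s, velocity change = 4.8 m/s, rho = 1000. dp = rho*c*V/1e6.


dp = 1000 * 1398 * 4.8 / 1e6 = 6.7104 MPa


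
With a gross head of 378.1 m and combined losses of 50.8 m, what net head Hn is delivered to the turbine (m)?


Hn = 378.1 - 50.8 = 327.3000 m


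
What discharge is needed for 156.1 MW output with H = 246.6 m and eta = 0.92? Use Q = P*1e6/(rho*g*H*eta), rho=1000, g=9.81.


Q = 156.1 * 1e6 / (1000 * 9.81 * 246.6 * 0.92) = 70.1379 m^3/s


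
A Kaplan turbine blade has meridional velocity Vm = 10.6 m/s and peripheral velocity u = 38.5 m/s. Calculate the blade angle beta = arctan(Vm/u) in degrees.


beta = arctan(10.6 / 38.5) = 15.3935 degrees


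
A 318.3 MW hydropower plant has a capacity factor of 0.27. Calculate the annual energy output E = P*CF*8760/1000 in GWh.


E = 318.3 * 0.27 * 8760 / 1000 = 752.8432 GWh


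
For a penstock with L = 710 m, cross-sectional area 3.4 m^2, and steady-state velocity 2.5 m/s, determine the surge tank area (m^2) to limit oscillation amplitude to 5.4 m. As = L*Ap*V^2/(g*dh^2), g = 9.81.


As = 710 * 3.4 * 2.5^2 / (9.81 * 5.4^2) = 52.7425 m^2


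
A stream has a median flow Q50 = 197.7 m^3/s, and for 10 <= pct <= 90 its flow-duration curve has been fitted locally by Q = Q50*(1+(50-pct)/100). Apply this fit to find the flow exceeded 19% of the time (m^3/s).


Q = 197.7 * (1 + (50 - 19)/100) = 258.9870 m^3/s


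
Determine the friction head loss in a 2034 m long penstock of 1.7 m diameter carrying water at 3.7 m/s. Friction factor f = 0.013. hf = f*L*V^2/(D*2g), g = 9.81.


hf = 0.013 * 2034 * 3.7^2 / (1.7 * 2 * 9.81) = 10.8530 m


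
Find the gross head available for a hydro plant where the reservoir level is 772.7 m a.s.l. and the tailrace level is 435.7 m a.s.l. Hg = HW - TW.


Hg = 772.7 - 435.7 = 337.0000 m


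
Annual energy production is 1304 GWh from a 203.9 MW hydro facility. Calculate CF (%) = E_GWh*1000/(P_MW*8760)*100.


CF = 1304 * 1000 / (203.9 * 8760) * 100 = 73.0056 %


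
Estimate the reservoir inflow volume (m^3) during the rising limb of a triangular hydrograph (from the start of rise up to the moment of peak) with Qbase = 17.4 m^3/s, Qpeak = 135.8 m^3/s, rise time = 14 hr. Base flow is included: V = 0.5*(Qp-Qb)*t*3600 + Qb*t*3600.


V = 0.5*(135.8 - 17.4)*14*3600 + 17.4*14*3600 = 3.8606e+06 m^3


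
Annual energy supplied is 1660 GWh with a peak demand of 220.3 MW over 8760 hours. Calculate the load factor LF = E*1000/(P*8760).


LF = 1660 * 1000 / (220.3 * 8760) = 0.8602


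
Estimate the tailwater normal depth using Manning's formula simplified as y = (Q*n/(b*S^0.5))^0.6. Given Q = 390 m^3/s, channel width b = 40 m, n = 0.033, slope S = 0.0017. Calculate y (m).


y = (390 * 0.033 / (40 * 0.0017^0.5))^0.6 = 3.4307 m


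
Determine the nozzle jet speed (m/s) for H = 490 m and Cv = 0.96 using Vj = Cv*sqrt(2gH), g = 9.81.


Vj = 0.96 * sqrt(2*9.81*490) = 94.1280 m/s


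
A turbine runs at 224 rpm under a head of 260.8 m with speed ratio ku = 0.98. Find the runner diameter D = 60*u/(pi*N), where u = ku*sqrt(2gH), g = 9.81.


u = 0.98 * sqrt(2*9.81*260.8) = 70.1018 m/s
D = 60 * 70.1018 / (pi * 224) = 5.9770 m


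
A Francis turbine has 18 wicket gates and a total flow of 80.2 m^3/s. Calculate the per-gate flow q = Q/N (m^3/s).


q = 80.2 / 18 = 4.4556 m^3/s


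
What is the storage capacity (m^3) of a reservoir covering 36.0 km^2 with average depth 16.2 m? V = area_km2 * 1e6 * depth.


V = 36.0 * 1e6 * 16.2 = 5.8320e+08 m^3


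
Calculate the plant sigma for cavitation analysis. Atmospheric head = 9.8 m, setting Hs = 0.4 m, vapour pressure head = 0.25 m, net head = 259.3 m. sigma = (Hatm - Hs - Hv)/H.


sigma = (9.8 - 0.4 - 0.25) / 259.3 = 0.0353


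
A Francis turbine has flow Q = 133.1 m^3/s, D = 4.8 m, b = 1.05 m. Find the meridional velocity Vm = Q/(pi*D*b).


Vm = 133.1 / (pi * 4.8 * 1.05) = 8.4062 m/s


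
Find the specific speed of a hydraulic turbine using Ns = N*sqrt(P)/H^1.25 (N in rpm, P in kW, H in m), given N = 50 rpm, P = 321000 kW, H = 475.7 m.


Ns = 50 * 321000^0.5 / 475.7^1.25 = 12.7513


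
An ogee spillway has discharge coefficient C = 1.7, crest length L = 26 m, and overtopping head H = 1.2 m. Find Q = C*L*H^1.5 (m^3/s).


Q = 1.7 * 26 * 1.2^1.5 = 58.1024 m^3/s


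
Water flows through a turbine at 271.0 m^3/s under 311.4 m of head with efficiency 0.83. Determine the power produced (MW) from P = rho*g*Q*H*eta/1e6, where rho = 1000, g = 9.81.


P = 1000 * 9.81 * 271.0 * 311.4 * 0.83 / 1e6 = 687.1238 MW


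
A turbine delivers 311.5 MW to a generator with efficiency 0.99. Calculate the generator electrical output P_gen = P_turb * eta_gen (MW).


P_gen = 311.5 * 0.99 = 308.3850 MW


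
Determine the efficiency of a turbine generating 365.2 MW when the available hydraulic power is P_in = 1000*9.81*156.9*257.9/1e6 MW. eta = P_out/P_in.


P_in = 1000 * 9.81 * 156.9 * 257.9 / 1e6 = 396.9568 MW
eta = 365.2 / 396.9568 = 0.9200


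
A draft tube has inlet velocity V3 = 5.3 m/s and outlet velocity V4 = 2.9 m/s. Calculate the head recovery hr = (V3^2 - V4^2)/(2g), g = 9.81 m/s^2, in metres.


hr = (5.3^2 - 2.9^2) / (2*9.81) = 1.0031 m


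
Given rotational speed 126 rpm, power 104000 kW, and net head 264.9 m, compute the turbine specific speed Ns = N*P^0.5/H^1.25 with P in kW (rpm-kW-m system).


Ns = 126 * 104000^0.5 / 264.9^1.25 = 38.0220


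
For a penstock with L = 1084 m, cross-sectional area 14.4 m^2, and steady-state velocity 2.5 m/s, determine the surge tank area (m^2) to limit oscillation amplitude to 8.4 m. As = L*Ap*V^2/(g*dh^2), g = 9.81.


As = 1084 * 14.4 * 2.5^2 / (9.81 * 8.4^2) = 140.9432 m^2


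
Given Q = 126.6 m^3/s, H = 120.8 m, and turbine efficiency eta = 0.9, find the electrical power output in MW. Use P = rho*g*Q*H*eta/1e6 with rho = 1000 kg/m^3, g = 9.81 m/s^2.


P = 1000 * 9.81 * 126.6 * 120.8 * 0.9 / 1e6 = 135.0244 MW


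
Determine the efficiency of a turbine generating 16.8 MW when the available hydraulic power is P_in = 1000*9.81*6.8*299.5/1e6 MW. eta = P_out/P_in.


P_in = 1000 * 9.81 * 6.8 * 299.5 / 1e6 = 19.9790 MW
eta = 16.8 / 19.9790 = 0.8409


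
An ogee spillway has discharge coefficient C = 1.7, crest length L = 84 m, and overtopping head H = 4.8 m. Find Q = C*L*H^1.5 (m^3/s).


Q = 1.7 * 84 * 4.8^1.5 = 1501.7238 m^3/s


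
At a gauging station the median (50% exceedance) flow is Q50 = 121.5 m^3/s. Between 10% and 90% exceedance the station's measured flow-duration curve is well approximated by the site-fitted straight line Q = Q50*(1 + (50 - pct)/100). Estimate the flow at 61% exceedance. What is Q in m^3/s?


Q = 121.5 * (1 + (50 - 61)/100) = 108.1350 m^3/s


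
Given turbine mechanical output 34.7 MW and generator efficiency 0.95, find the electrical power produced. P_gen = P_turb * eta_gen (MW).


P_gen = 34.7 * 0.95 = 32.9650 MW


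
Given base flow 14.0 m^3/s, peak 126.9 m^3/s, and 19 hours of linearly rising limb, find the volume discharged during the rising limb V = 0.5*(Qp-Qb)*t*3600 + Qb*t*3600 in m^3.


V = 0.5*(126.9 - 14.0)*19*3600 + 14.0*19*3600 = 4.8188e+06 m^3


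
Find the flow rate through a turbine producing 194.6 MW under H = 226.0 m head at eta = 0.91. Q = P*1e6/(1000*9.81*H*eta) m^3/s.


Q = 194.6 * 1e6 / (1000 * 9.81 * 226.0 * 0.91) = 96.4548 m^3/s


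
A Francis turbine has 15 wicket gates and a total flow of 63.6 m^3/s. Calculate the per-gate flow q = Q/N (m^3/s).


q = 63.6 / 15 = 4.2400 m^3/s


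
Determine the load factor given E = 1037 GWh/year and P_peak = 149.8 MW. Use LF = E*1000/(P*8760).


LF = 1037 * 1000 / (149.8 * 8760) = 0.7902


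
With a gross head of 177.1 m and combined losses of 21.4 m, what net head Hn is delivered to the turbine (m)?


Hn = 177.1 - 21.4 = 155.7000 m


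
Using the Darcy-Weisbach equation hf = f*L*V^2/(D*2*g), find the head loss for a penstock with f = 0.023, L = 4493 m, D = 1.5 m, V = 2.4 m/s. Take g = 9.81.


hf = 0.023 * 4493 * 2.4^2 / (1.5 * 2 * 9.81) = 20.2254 m


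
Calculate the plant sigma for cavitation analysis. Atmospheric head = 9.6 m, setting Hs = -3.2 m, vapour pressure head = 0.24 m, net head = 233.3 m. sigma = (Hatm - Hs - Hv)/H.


sigma = (9.6 - (-3.2) - 0.24) / 233.3 = 0.0538


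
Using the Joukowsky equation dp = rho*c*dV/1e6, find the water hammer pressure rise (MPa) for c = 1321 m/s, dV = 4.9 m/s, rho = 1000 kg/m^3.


dp = 1000 * 1321 * 4.9 / 1e6 = 6.4729 MPa


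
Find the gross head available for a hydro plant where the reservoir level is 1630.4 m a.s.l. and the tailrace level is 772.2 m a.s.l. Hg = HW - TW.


Hg = 1630.4 - 772.2 = 858.2000 m


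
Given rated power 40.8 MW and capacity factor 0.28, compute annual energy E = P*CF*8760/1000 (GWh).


E = 40.8 * 0.28 * 8760 / 1000 = 100.0742 GWh


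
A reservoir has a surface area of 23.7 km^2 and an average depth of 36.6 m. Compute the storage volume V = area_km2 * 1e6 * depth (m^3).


V = 23.7 * 1e6 * 36.6 = 8.6742e+08 m^3


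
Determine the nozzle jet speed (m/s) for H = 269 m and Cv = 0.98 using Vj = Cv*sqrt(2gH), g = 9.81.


Vj = 0.98 * sqrt(2*9.81*269) = 71.1954 m/s


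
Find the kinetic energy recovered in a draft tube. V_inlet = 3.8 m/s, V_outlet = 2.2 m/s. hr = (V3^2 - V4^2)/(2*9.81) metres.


hr = (3.8^2 - 2.2^2) / (2*9.81) = 0.4893 m


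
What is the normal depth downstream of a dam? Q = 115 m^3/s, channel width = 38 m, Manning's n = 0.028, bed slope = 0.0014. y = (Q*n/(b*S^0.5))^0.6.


y = (115 * 0.028 / (38 * 0.0014^0.5))^0.6 = 1.6331 m


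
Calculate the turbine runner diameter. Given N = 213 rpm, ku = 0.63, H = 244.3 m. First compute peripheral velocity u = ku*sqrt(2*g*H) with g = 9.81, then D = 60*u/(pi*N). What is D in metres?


u = 0.63 * sqrt(2*9.81*244.3) = 43.6166 m/s
D = 60 * 43.6166 / (pi * 213) = 3.9109 m


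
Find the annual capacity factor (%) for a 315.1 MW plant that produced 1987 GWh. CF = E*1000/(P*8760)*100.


CF = 1987 * 1000 / (315.1 * 8760) * 100 = 71.9856 %


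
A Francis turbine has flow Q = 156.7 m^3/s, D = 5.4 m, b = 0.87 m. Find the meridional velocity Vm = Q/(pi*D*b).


Vm = 156.7 / (pi * 5.4 * 0.87) = 10.6171 m/s


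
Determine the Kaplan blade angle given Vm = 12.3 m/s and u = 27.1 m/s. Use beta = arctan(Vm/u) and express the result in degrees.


beta = arctan(12.3 / 27.1) = 24.4121 degrees


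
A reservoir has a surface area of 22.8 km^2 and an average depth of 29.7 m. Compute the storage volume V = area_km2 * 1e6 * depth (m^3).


V = 22.8 * 1e6 * 29.7 = 6.7716e+08 m^3


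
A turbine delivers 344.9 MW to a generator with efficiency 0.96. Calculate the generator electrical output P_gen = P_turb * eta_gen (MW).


P_gen = 344.9 * 0.96 = 331.1040 MW


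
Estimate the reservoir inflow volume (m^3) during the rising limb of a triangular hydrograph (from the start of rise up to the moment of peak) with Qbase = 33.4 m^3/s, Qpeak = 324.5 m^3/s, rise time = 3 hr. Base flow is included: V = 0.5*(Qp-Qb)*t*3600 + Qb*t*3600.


V = 0.5*(324.5 - 33.4)*3*3600 + 33.4*3*3600 = 1.9327e+06 m^3


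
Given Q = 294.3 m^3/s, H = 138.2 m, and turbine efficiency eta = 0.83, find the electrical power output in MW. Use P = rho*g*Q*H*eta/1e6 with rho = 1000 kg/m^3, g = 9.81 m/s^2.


P = 1000 * 9.81 * 294.3 * 138.2 * 0.83 / 1e6 = 331.1657 MW


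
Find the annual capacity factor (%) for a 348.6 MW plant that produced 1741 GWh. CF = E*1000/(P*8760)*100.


CF = 1741 * 1000 / (348.6 * 8760) * 100 = 57.0121 %


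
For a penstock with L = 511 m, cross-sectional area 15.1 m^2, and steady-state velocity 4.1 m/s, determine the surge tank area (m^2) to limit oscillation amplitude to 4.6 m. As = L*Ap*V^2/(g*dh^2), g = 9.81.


As = 511 * 15.1 * 4.1^2 / (9.81 * 4.6^2) = 624.8574 m^2


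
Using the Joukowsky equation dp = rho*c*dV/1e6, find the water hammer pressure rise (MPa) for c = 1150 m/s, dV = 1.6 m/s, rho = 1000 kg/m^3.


dp = 1000 * 1150 * 1.6 / 1e6 = 1.8400 MPa


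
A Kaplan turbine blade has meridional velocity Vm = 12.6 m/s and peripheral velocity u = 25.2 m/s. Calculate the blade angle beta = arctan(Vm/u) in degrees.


beta = arctan(12.6 / 25.2) = 26.5651 degrees


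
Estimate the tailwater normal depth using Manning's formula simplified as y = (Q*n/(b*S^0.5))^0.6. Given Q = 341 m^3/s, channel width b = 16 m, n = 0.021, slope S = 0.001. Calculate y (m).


y = (341 * 0.021 / (16 * 0.001^0.5))^0.6 = 4.9036 m


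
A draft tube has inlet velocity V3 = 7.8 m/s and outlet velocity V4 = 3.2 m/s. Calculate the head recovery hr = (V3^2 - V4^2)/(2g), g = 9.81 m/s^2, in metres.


hr = (7.8^2 - 3.2^2) / (2*9.81) = 2.5790 m


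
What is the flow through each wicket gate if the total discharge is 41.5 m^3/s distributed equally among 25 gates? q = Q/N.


q = 41.5 / 25 = 1.6600 m^3/s


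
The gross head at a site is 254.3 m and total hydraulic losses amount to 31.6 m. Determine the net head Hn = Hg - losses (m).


Hn = 254.3 - 31.6 = 222.7000 m


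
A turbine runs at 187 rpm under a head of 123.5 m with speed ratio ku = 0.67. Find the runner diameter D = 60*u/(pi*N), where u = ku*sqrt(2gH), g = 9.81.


u = 0.67 * sqrt(2*9.81*123.5) = 32.9805 m/s
D = 60 * 32.9805 / (pi * 187) = 3.3684 m


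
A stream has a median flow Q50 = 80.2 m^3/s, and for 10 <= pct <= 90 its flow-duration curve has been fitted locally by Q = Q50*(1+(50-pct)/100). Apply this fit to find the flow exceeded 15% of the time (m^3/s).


Q = 80.2 * (1 + (50 - 15)/100) = 108.2700 m^3/s


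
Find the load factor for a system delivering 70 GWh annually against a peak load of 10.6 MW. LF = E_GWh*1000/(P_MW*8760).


LF = 70 * 1000 / (10.6 * 8760) = 0.7539


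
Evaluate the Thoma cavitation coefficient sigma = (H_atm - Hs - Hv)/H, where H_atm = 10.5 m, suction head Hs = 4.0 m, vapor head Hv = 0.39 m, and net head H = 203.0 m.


sigma = (10.5 - 4.0 - 0.39) / 203.0 = 0.0301


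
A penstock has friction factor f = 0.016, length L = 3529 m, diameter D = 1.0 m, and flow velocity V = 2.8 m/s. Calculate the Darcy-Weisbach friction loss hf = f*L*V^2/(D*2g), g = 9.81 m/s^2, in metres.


hf = 0.016 * 3529 * 2.8^2 / (1.0 * 2 * 9.81) = 22.5626 m


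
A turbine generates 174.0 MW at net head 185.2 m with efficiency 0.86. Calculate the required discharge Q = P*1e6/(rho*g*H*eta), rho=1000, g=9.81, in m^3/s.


Q = 174.0 * 1e6 / (1000 * 9.81 * 185.2 * 0.86) = 111.3630 m^3/s


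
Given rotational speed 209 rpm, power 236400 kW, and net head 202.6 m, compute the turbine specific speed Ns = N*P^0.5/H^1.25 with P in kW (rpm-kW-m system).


Ns = 209 * 236400^0.5 / 202.6^1.25 = 132.9446


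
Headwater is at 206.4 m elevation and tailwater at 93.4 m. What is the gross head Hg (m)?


Hg = 206.4 - 93.4 = 113.0000 m


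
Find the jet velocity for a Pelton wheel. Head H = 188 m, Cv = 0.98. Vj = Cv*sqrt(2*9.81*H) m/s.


Vj = 0.98 * sqrt(2*9.81*188) = 59.5188 m/s


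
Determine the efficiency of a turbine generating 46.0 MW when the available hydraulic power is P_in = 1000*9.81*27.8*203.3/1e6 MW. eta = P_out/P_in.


P_in = 1000 * 9.81 * 27.8 * 203.3 / 1e6 = 55.4436 MW
eta = 46.0 / 55.4436 = 0.8297


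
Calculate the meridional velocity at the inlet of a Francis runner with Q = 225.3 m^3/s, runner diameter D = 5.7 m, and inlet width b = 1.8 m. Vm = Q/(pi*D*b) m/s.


Vm = 225.3 / (pi * 5.7 * 1.8) = 6.9898 m/s


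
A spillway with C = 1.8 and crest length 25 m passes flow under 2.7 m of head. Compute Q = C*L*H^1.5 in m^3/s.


Q = 1.8 * 25 * 2.7^1.5 = 199.6449 m^3/s


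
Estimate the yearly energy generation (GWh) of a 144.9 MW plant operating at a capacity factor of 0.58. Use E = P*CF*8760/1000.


E = 144.9 * 0.58 * 8760 / 1000 = 736.2079 GWh


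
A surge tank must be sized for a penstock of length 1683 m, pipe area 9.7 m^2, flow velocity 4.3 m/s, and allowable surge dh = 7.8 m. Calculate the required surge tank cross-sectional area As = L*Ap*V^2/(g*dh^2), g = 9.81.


As = 1683 * 9.7 * 4.3^2 / (9.81 * 7.8^2) = 505.7484 m^2


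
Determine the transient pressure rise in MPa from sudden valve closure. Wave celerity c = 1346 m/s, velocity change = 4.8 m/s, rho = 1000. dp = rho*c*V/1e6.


dp = 1000 * 1346 * 4.8 / 1e6 = 6.4608 MPa


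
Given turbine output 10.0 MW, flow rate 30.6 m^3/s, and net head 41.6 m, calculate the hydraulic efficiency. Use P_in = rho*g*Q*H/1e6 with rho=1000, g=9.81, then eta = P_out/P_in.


P_in = 1000 * 9.81 * 30.6 * 41.6 / 1e6 = 12.4877 MW
eta = 10.0 / 12.4877 = 0.8008


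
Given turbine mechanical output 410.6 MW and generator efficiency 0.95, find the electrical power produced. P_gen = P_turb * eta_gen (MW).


P_gen = 410.6 * 0.95 = 390.0700 MW


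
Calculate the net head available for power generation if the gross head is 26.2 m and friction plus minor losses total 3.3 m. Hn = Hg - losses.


Hn = 26.2 - 3.3 = 22.9000 m


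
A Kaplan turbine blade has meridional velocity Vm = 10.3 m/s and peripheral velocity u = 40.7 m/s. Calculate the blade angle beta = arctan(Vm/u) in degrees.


beta = arctan(10.3 / 40.7) = 14.2017 degrees


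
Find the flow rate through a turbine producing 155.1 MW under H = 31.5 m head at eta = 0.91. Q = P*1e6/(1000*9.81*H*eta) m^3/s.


Q = 155.1 * 1e6 / (1000 * 9.81 * 31.5 * 0.91) = 551.5576 m^3/s


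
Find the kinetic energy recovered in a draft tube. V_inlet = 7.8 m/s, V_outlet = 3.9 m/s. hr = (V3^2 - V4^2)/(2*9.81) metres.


hr = (7.8^2 - 3.9^2) / (2*9.81) = 2.3257 m


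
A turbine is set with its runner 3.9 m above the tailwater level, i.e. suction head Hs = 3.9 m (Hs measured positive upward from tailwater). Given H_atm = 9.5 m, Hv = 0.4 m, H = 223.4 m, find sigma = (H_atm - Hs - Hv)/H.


sigma = (9.5 - 3.9 - 0.4) / 223.4 = 0.0233


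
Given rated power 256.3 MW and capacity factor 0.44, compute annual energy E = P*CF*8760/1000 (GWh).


E = 256.3 * 0.44 * 8760 / 1000 = 987.8827 GWh


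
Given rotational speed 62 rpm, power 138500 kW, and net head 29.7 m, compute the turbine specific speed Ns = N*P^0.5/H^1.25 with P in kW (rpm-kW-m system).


Ns = 62 * 138500^0.5 / 29.7^1.25 = 332.7906


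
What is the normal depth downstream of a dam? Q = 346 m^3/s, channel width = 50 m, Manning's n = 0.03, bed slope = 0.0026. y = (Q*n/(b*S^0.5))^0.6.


y = (346 * 0.03 / (50 * 0.0026^0.5))^0.6 = 2.3219 m


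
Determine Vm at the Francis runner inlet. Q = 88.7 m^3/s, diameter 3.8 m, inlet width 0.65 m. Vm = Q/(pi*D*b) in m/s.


Vm = 88.7 / (pi * 3.8 * 0.65) = 11.4308 m/s


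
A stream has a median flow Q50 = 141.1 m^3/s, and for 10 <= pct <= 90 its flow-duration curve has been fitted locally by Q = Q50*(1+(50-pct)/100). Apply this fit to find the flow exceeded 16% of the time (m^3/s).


Q = 141.1 * (1 + (50 - 16)/100) = 189.0740 m^3/s


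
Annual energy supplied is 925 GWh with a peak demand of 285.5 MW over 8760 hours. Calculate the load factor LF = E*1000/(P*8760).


LF = 925 * 1000 / (285.5 * 8760) = 0.3699


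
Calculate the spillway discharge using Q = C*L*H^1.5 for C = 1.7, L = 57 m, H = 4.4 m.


Q = 1.7 * 57 * 4.4^1.5 = 894.3403 m^3/s


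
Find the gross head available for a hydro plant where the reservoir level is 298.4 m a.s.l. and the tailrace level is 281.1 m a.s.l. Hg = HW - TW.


Hg = 298.4 - 281.1 = 17.3000 m


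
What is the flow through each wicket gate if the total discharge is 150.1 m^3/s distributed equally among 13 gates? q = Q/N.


q = 150.1 / 13 = 11.5462 m^3/s


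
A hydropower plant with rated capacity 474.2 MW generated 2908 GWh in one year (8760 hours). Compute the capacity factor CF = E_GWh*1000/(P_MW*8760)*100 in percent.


CF = 2908 * 1000 / (474.2 * 8760) * 100 = 70.0049 %


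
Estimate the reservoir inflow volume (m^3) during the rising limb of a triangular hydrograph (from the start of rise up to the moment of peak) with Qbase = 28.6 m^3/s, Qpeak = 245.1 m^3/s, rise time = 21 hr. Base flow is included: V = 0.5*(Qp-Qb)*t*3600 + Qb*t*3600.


V = 0.5*(245.1 - 28.6)*21*3600 + 28.6*21*3600 = 1.0346e+07 m^3


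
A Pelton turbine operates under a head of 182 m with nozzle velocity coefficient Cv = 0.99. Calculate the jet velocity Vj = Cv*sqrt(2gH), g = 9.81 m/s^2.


Vj = 0.99 * sqrt(2*9.81*182) = 59.1589 m/s


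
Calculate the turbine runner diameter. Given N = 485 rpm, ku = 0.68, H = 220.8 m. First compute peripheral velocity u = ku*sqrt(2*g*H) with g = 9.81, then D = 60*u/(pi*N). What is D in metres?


u = 0.68 * sqrt(2*9.81*220.8) = 44.7567 m/s
D = 60 * 44.7567 / (pi * 485) = 1.7625 m


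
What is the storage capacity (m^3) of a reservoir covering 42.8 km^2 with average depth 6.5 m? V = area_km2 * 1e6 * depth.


V = 42.8 * 1e6 * 6.5 = 2.7820e+08 m^3


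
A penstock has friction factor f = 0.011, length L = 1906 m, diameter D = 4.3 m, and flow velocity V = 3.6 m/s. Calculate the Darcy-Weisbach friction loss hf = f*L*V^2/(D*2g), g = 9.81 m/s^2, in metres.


hf = 0.011 * 1906 * 3.6^2 / (4.3 * 2 * 9.81) = 3.2207 m


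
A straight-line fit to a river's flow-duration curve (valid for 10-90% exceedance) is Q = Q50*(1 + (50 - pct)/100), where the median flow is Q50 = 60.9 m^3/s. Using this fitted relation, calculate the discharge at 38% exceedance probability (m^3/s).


Q = 60.9 * (1 + (50 - 38)/100) = 68.2080 m^3/s


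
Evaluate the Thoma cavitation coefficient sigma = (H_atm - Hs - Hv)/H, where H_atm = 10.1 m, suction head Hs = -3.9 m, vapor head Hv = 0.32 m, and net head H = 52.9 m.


sigma = (10.1 - (-3.9) - 0.32) / 52.9 = 0.2586


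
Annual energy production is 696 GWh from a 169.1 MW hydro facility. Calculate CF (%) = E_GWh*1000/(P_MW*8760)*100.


CF = 696 * 1000 / (169.1 * 8760) * 100 = 46.9852 %


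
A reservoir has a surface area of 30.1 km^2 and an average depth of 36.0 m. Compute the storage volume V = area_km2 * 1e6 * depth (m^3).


V = 30.1 * 1e6 * 36.0 = 1.0836e+09 m^3


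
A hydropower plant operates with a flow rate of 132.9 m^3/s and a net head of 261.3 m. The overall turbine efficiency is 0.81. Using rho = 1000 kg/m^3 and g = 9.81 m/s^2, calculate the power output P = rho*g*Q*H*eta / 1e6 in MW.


P = 1000 * 9.81 * 132.9 * 261.3 * 0.81 / 1e6 = 275.9424 MW


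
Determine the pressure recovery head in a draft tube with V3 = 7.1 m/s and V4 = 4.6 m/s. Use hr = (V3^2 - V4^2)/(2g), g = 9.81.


hr = (7.1^2 - 4.6^2) / (2*9.81) = 1.4908 m


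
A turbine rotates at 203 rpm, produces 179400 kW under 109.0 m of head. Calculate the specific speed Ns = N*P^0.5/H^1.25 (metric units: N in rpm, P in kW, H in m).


Ns = 203 * 179400^0.5 / 109.0^1.25 = 244.1317


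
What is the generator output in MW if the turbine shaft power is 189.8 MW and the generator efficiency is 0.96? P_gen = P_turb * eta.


P_gen = 189.8 * 0.96 = 182.2080 MW


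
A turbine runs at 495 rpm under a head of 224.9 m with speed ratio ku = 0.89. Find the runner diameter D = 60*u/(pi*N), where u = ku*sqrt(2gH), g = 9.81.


u = 0.89 * sqrt(2*9.81*224.9) = 59.1200 m/s
D = 60 * 59.1200 / (pi * 495) = 2.2810 m


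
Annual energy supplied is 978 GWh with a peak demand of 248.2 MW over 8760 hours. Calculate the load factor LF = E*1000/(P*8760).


LF = 978 * 1000 / (248.2 * 8760) = 0.4498


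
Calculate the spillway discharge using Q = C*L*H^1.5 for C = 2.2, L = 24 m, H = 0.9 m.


Q = 2.2 * 24 * 0.9^1.5 = 45.0814 m^3/s


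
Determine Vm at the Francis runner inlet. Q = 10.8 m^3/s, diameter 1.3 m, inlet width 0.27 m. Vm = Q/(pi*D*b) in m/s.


Vm = 10.8 / (pi * 1.3 * 0.27) = 9.7942 m/s


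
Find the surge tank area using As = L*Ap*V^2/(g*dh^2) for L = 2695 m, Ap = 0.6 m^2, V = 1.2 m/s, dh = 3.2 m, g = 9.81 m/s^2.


As = 2695 * 0.6 * 1.2^2 / (9.81 * 3.2^2) = 23.1795 m^2


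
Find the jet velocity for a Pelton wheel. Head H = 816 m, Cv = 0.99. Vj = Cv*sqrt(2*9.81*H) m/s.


Vj = 0.99 * sqrt(2*9.81*816) = 125.2650 m/s


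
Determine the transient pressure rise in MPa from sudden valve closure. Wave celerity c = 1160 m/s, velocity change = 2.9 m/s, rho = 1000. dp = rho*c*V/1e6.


dp = 1000 * 1160 * 2.9 / 1e6 = 3.3640 MPa


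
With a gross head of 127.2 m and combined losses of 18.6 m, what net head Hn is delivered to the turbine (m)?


Hn = 127.2 - 18.6 = 108.6000 m


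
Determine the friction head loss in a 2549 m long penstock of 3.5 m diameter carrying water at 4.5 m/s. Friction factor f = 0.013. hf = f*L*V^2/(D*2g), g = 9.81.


hf = 0.013 * 2549 * 4.5^2 / (3.5 * 2 * 9.81) = 9.7717 m


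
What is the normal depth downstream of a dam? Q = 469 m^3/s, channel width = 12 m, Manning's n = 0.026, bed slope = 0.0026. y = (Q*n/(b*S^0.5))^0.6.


y = (469 * 0.026 / (12 * 0.0026^0.5))^0.6 = 6.0213 m


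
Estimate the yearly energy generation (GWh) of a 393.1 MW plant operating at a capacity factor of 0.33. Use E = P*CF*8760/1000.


E = 393.1 * 0.33 * 8760 / 1000 = 1136.3735 GWh


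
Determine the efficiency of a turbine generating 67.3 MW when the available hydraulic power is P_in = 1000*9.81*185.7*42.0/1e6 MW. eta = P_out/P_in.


P_in = 1000 * 9.81 * 185.7 * 42.0 / 1e6 = 76.5121 MW
eta = 67.3 / 76.5121 = 0.8796


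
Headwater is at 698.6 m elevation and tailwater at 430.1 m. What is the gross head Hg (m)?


Hg = 698.6 - 430.1 = 268.5000 m


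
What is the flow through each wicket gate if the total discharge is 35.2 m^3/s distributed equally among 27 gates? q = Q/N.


q = 35.2 / 27 = 1.3037 m^3/s


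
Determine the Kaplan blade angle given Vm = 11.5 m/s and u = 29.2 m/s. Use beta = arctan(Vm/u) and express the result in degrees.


beta = arctan(11.5 / 29.2) = 21.4963 degrees


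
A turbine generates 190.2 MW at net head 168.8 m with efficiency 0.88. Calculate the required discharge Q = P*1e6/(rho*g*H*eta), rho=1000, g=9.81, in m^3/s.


Q = 190.2 * 1e6 / (1000 * 9.81 * 168.8 * 0.88) = 130.5228 m^3/s


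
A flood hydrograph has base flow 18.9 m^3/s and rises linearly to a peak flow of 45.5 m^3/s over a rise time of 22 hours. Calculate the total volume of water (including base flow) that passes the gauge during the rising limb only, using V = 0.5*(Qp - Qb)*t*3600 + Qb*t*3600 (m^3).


V = 0.5*(45.5 - 18.9)*22*3600 + 18.9*22*3600 = 2.5502e+06 m^3


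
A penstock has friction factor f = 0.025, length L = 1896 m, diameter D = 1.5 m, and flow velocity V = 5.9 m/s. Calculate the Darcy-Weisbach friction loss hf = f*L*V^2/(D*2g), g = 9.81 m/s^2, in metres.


hf = 0.025 * 1896 * 5.9^2 / (1.5 * 2 * 9.81) = 56.0650 m


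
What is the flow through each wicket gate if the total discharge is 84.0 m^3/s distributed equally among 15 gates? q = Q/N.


q = 84.0 / 15 = 5.6000 m^3/s


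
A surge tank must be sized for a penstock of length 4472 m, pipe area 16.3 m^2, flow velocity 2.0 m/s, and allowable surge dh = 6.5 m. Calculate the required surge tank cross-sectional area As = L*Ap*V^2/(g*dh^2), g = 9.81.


As = 4472 * 16.3 * 2.0^2 / (9.81 * 6.5^2) = 703.4831 m^2


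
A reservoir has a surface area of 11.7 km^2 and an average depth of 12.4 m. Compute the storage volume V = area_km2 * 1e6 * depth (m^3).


V = 11.7 * 1e6 * 12.4 = 1.4508e+08 m^3


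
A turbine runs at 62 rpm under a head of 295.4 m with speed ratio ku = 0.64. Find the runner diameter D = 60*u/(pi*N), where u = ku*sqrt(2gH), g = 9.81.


u = 0.64 * sqrt(2*9.81*295.4) = 48.7231 m/s
D = 60 * 48.7231 / (pi * 62) = 15.0087 m


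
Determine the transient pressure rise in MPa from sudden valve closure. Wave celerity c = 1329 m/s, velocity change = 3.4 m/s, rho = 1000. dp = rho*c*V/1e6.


dp = 1000 * 1329 * 3.4 / 1e6 = 4.5186 MPa


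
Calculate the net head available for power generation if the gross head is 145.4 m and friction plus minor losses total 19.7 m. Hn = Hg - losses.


Hn = 145.4 - 19.7 = 125.7000 m


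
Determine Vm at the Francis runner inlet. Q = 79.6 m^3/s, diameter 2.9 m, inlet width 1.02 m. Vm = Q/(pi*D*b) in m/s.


Vm = 79.6 / (pi * 2.9 * 1.02) = 8.5657 m/s


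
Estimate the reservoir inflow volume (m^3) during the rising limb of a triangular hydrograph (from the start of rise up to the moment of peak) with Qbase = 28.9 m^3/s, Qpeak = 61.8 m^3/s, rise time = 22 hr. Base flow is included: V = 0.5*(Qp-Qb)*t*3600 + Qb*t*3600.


V = 0.5*(61.8 - 28.9)*22*3600 + 28.9*22*3600 = 3.5917e+06 m^3


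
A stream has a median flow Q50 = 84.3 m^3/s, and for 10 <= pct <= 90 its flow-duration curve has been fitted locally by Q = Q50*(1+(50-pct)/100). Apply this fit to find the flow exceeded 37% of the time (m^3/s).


Q = 84.3 * (1 + (50 - 37)/100) = 95.2590 m^3/s


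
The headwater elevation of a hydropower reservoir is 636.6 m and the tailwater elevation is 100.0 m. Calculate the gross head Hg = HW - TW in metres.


Hg = 636.6 - 100.0 = 536.6000 m


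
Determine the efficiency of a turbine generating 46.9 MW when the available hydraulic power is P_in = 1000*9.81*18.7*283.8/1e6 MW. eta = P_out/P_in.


P_in = 1000 * 9.81 * 18.7 * 283.8 / 1e6 = 52.0623 MW
eta = 46.9 / 52.0623 = 0.9008


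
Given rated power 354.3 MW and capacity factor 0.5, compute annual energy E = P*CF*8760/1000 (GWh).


E = 354.3 * 0.5 * 8760 / 1000 = 1551.8340 GWh


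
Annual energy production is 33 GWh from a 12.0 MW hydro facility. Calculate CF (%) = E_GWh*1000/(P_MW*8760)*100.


CF = 33 * 1000 / (12.0 * 8760) * 100 = 31.3927 %


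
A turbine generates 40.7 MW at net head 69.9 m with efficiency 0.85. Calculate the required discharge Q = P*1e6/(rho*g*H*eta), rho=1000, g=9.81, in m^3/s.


Q = 40.7 * 1e6 / (1000 * 9.81 * 69.9 * 0.85) = 69.8280 m^3/s


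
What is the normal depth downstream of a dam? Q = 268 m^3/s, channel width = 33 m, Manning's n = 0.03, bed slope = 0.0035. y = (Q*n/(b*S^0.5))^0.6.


y = (268 * 0.03 / (33 * 0.0035^0.5))^0.6 = 2.3379 m


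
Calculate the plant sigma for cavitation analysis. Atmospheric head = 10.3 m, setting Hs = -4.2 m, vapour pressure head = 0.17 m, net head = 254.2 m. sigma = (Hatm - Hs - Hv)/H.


sigma = (10.3 - (-4.2) - 0.17) / 254.2 = 0.0564


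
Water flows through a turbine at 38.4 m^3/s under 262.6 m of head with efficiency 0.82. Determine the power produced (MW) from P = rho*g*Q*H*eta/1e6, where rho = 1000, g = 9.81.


P = 1000 * 9.81 * 38.4 * 262.6 * 0.82 / 1e6 = 81.1164 MW


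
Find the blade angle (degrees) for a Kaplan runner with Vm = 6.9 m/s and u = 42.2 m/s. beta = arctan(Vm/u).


beta = arctan(6.9 / 42.2) = 9.2861 degrees


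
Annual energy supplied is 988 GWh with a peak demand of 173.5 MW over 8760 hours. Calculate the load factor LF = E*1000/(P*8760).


LF = 988 * 1000 / (173.5 * 8760) = 0.6501


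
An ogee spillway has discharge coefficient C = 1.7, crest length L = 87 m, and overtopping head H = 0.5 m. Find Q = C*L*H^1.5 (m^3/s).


Q = 1.7 * 87 * 0.5^1.5 = 52.2905 m^3/s


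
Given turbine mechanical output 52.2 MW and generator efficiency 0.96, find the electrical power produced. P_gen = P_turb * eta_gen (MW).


P_gen = 52.2 * 0.96 = 50.1120 MW


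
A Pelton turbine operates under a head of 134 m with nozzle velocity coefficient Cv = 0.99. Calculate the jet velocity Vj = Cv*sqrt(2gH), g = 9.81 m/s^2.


Vj = 0.99 * sqrt(2*9.81*134) = 50.7618 m/s


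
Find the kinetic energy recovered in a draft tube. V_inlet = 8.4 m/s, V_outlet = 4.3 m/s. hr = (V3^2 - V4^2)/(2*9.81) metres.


hr = (8.4^2 - 4.3^2) / (2*9.81) = 2.6539 m


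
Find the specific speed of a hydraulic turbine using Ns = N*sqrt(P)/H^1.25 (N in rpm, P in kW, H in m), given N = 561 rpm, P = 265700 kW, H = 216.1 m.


Ns = 561 * 265700^0.5 / 216.1^1.25 = 349.0119


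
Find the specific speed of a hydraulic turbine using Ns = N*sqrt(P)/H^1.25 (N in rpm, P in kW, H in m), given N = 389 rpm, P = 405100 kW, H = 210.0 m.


Ns = 389 * 405100^0.5 / 210.0^1.25 = 309.7110


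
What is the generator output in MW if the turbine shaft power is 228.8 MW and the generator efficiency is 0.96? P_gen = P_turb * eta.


P_gen = 228.8 * 0.96 = 219.6480 MW


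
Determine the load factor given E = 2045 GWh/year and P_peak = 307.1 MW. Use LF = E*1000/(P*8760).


LF = 2045 * 1000 / (307.1 * 8760) = 0.7602


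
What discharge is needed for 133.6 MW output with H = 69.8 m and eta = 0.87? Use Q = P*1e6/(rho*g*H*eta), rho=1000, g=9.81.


Q = 133.6 * 1e6 / (1000 * 9.81 * 69.8 * 0.87) = 224.2657 m^3/s


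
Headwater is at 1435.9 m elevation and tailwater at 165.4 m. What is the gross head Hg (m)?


Hg = 1435.9 - 165.4 = 1270.5000 m


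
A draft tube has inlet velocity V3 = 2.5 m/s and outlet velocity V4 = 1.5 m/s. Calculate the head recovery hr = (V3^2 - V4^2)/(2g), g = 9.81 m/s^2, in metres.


hr = (2.5^2 - 1.5^2) / (2*9.81) = 0.2039 m


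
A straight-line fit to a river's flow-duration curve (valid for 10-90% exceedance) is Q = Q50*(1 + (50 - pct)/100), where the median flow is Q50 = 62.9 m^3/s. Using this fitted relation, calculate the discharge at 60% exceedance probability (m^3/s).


Q = 62.9 * (1 + (50 - 60)/100) = 56.6100 m^3/s


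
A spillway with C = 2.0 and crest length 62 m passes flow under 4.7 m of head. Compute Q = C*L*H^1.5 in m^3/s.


Q = 2.0 * 62 * 4.7^1.5 = 1263.4803 m^3/s


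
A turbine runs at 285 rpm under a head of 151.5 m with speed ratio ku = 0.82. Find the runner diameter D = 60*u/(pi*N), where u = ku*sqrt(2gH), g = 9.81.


u = 0.82 * sqrt(2*9.81*151.5) = 44.7064 m/s
D = 60 * 44.7064 / (pi * 285) = 2.9959 m


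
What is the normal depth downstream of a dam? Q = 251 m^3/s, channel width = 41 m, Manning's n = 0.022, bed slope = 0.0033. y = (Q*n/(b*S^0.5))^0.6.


y = (251 * 0.022 / (41 * 0.0033^0.5))^0.6 = 1.6674 m


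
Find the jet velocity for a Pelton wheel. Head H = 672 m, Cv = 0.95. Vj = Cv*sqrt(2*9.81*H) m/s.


Vj = 0.95 * sqrt(2*9.81*672) = 109.0832 m/s


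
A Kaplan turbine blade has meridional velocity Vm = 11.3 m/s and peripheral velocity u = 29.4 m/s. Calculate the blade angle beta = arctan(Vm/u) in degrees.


beta = arctan(11.3 / 29.4) = 21.0245 degrees


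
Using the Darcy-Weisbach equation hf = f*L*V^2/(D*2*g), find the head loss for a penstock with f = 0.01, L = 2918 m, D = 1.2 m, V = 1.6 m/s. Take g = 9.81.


hf = 0.01 * 2918 * 1.6^2 / (1.2 * 2 * 9.81) = 3.1728 m


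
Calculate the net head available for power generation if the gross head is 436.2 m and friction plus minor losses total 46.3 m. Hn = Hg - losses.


Hn = 436.2 - 46.3 = 389.9000 m


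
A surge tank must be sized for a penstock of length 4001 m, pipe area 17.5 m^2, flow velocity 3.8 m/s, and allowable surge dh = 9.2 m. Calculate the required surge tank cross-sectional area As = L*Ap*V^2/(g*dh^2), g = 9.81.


As = 4001 * 17.5 * 3.8^2 / (9.81 * 9.2^2) = 1217.6687 m^2


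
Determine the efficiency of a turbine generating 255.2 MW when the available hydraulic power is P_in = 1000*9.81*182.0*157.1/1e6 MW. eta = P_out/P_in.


P_in = 1000 * 9.81 * 182.0 * 157.1 / 1e6 = 280.4895 MW
eta = 255.2 / 280.4895 = 0.9098


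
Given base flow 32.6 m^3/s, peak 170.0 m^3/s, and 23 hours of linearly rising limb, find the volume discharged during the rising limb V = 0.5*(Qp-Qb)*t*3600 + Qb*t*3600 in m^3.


V = 0.5*(170.0 - 32.6)*23*3600 + 32.6*23*3600 = 8.3876e+06 m^3


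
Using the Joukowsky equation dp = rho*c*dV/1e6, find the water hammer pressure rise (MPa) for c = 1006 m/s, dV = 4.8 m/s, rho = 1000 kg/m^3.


dp = 1000 * 1006 * 4.8 / 1e6 = 4.8288 MPa


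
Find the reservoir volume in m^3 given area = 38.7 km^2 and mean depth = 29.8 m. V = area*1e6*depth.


V = 38.7 * 1e6 * 29.8 = 1.1533e+09 m^3


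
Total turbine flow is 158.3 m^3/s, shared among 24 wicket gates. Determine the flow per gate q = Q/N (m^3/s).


q = 158.3 / 24 = 6.5958 m^3/s


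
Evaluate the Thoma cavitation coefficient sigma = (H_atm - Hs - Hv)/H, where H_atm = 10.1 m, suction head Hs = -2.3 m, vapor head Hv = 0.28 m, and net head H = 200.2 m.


sigma = (10.1 - (-2.3) - 0.28) / 200.2 = 0.0605


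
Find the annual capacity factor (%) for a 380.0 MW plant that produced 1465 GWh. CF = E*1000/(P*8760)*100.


CF = 1465 * 1000 / (380.0 * 8760) * 100 = 44.0099 %


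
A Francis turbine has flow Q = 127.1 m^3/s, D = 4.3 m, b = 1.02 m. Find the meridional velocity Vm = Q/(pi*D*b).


Vm = 127.1 / (pi * 4.3 * 1.02) = 9.2242 m/s
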